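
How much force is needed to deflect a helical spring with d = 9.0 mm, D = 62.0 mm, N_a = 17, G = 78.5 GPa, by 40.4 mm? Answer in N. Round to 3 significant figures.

k = Gd⁴/(8D³N_a) = (78.5×10³)(9.0⁴)/(8·62.0³·17) = 15.89 N/mm
F = k·δ = 15.89 × 40.4 = 641.96 N

642 N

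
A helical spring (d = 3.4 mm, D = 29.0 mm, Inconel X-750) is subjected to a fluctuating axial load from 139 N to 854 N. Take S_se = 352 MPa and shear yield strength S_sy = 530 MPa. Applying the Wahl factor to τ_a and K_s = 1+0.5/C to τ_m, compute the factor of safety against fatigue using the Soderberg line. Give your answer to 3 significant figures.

C = D/d = 29.0/3.4 = 8.5294; K_W = (4C−1)/(4C−4)+0.615/C = 1.1717; K_s = 1+0.5/C = 1.0586
F_a = (F_max−F_min)/2 = 357.5 N; F_m = (F_max+F_min)/2 = 496.5 N
τ_a = K_W·8F_aD/(πd³) = 1.1717 × 671.7 = 787.04 MPa
τ_m = K_s·8F_mD/(πd³) = 1.0586 × 932.87 = 987.55 MPa
Soderberg: 1/n_f = τ_a/S_se + τ_m/S_sy = 787.04/352 + 987.55/530 = 2.23592 + 1.86331 = 4.0992
n_f = 1/4.0992 = 0.2439

0.244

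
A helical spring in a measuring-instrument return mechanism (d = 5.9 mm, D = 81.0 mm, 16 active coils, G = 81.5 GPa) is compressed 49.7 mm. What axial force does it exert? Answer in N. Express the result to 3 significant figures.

k = Gd⁴/(8D³N_a) = (81.5×10³)(5.9⁴)/(8·81.0³·16) = 1.4518 N/mm
F = k·δ = 1.4518 × 49.7 = 72.153 N

72.2 N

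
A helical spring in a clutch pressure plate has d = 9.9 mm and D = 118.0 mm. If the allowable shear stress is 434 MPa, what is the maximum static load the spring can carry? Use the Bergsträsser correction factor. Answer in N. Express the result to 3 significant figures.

1260 N

C = D/d = 118.0/9.9 = 11.9192
K_B = (4C+2)/(4C−3) = 49.677/44.677 = 1.1119
τ_max = K·8FD/(πd³) → F_max = τ_allow·πd³/(8DK)
F_max = 434·π·9.9³/(8·118.0·1.1119) = 1.323e+06/1049.6 = 1260.4 N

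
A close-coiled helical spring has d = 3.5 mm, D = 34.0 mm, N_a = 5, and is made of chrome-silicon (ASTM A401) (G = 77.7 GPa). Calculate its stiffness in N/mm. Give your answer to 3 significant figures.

7.42 N/mm

k = Gd⁴/(8D³N_a) = (77.7×10³ × 3.5⁴) / (8 × 34.0³ × 5)
  = 1.16599e+07 / 1.57216e+06 = 7.4165 N/mm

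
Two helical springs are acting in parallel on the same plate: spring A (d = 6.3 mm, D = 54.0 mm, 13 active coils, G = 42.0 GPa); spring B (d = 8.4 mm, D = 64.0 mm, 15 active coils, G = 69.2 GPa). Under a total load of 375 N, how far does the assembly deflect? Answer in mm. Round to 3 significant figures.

k_A = Gd⁴/(8D³N_a) = (42.0×10³)(6.3⁴)/(8·54.0³·13) = 4.0401 N/mm
k_B = Gd⁴/(8D³N_a) = (69.2×10³)(8.4⁴)/(8·64.0³·15) = 10.952 N/mm
Parallel: k_eq = 4.0401 + 10.952 = 14.992 N/mm
δ = F/k_eq = 375/14.992 = 25.013 mm

25.0 mm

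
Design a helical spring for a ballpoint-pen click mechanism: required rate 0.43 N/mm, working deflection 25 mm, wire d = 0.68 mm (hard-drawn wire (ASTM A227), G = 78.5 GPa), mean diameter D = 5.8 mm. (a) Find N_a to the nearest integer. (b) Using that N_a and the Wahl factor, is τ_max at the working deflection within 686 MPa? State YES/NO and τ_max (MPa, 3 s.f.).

N_a = Gd⁴/(8D³k) = (78.5×10³)(0.68⁴)/(8·5.8³·0.43) = 25.01 → N_a = 25
Actual rate k = Gd⁴/(8D³·25) = 0.43012 N/mm
Working load F = kδ = 0.43012·25 = 10.753 N
C = 5.8/0.68 = 8.5294; K_W = (4C−1)/(4C−4)+0.615/C = 1.1717
τ_max = K_W·8FD/(πd³) = 1.1717·505.09 = 591.83 MPa
τ_max ≤ 686 MPa → acceptable

(a) 25 coils; (b) YES, τ_max = 592 MPa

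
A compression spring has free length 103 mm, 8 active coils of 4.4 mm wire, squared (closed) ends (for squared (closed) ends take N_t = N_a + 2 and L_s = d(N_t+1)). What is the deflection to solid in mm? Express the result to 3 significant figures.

N_t = 10; L_s = 4.4·11 = 48.4 mm
δ_solid = L₀ − L_s = 103 − 48.4 = 54.6 mm

54.6 mm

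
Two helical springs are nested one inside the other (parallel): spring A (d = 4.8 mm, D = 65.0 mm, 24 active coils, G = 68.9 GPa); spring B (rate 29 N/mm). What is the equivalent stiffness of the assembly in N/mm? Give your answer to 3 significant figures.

k_A = Gd⁴/(8D³N_a) = (68.9×10³)(4.8⁴)/(8·65.0³·24) = 0.69365 N/mm
Parallel: k_eq = 0.69365 + 29 = 29.694 N/mm

29.7 N/mm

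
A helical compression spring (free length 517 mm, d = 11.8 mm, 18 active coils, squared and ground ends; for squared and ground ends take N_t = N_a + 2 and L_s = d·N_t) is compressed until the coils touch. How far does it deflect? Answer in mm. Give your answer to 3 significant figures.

N_t = 20; L_s = 11.8·20 = 236 mm
δ_solid = L₀ − L_s = 517 − 236 = 281 mm

281 mm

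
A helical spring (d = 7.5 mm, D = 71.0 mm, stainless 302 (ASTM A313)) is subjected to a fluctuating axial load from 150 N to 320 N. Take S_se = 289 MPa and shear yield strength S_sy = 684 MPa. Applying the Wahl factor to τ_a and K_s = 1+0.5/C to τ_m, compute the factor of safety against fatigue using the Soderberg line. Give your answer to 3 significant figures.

C = D/d = 71.0/7.5 = 9.4667; K_W = (4C−1)/(4C−4)+0.615/C = 1.1535; K_s = 1+0.5/C = 1.0528
F_a = (F_max−F_min)/2 = 85 N; F_m = (F_max+F_min)/2 = 235 N
τ_a = K_W·8F_aD/(πd³) = 1.1535 × 36.428 = 42.021 MPa
τ_m = K_s·8F_mD/(πd³) = 1.0528 × 100.71 = 106.03 MPa
Soderberg: 1/n_f = τ_a/S_se + τ_m/S_sy = 42.021/289 + 106.03/684 = 0.14540 + 0.15502 = 0.30042
n_f = 1/0.30042 = 3.329

3.33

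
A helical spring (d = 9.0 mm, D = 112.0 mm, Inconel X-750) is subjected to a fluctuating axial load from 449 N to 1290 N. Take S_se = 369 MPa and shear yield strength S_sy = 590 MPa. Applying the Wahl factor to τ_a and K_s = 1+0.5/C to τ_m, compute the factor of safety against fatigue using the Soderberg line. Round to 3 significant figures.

0.912

C = D/d = 112.0/9.0 = 12.4444; K_W = (4C−1)/(4C−4)+0.615/C = 1.1150; K_s = 1+0.5/C = 1.0402
F_a = (F_max−F_min)/2 = 420.5 N; F_m = (F_max+F_min)/2 = 869.5 N
τ_a = K_W·8F_aD/(πd³) = 1.1150 × 164.51 = 183.42 MPa
τ_m = K_s·8F_mD/(πd³) = 1.0402 × 340.17 = 353.84 MPa
Soderberg: 1/n_f = τ_a/S_se + τ_m/S_sy = 183.42/369 + 353.84/590 = 0.49708 + 0.59973 = 1.0968
n_f = 1/1.0968 = 0.9117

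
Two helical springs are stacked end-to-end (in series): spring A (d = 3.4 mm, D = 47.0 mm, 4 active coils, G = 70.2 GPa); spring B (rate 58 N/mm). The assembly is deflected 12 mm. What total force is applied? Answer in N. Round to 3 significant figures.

k_A = Gd⁴/(8D³N_a) = (70.2×10³)(3.4⁴)/(8·47.0³·4) = 2.8236 N/mm
Series: 1/k_eq = 1/2.8236 + 1/58 = 0.37139; k_eq = 2.6926 N/mm
F = k_eq·δ = 2.6926·12 = 32.311 N

32.3 N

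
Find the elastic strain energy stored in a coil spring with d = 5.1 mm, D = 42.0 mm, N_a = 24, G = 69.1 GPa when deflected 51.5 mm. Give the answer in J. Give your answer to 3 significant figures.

k = Gd⁴/(8D³N_a) = (69.1×10³)(5.1⁴)/(8·42.0³·24) = 3.2863 N/mm
U = ½kδ² = 0.5 × 3.2863 × 51.5² = 4358.1 N·mm = 4.3581 J

4.36 J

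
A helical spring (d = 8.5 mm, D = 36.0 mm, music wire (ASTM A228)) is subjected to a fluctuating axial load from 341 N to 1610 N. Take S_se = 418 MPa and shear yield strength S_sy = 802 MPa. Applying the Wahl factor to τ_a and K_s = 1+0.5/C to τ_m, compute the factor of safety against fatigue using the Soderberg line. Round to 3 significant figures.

C = D/d = 36.0/8.5 = 4.2353; K_W = (4C−1)/(4C−4)+0.615/C = 1.3770; K_s = 1+0.5/C = 1.1181
F_a = (F_max−F_min)/2 = 634.5 N; F_m = (F_max+F_min)/2 = 975.5 N
τ_a = K_W·8F_aD/(πd³) = 1.3770 × 94.715 = 130.42 MPa
τ_m = K_s·8F_mD/(πd³) = 1.1181 × 145.62 = 162.81 MPa
Soderberg: 1/n_f = τ_a/S_se + τ_m/S_sy = 130.42/418 + 162.81/802 = 0.31202 + 0.20300 = 0.51502
n_f = 1/0.51502 = 1.942

1.94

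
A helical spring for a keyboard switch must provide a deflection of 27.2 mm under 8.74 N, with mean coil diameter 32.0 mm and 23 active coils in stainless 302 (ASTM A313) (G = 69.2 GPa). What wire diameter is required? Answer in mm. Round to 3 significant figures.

Required rate k = F/δ = 8.74/27.2 = 0.32132 N/mm
d = (8D³N_a·k / G)^(1/4) = (8·32.0³·23·0.32132 / (69.2×10³))^0.25
  = (27.997)^0.25 = 2.3003 mm

2.30 mm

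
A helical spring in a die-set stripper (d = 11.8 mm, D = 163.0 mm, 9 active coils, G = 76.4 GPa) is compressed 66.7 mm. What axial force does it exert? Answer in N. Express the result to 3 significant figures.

k = Gd⁴/(8D³N_a) = (76.4×10³)(11.8⁴)/(8·163.0³·9) = 4.7504 N/mm
F = k·δ = 4.7504 × 66.7 = 316.85 N

317 N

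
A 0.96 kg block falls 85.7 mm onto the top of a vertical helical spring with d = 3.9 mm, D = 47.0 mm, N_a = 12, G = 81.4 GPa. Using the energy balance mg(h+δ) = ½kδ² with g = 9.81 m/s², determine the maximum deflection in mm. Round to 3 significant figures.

k = Gd⁴/(8D³N_a) = (81.4×10³)(3.9⁴)/(8·47.0³·12) = 1.8894 N/mm
W = mg = 0.96 × 9.81 = 9.4176 N
½kδ² − Wδ − Wh = 0 → δ = (W + √(W² + 2kWh))/k
δ = (9.4176 + √(88.691 + 3049.78))/1.8894 = (9.4176 + 56.022)/1.8894 = 34.636 mm

34.6 mm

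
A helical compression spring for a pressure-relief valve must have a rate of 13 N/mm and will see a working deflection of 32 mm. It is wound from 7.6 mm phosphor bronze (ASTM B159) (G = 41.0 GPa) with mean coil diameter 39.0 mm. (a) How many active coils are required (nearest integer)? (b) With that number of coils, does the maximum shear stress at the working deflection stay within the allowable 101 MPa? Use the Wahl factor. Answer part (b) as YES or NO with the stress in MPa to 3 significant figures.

(a) 22 coils; (b) NO, τ_max = 123 MPa

N_a = Gd⁴/(8D³k) = (41.0×10³)(7.6⁴)/(8·39.0³·13) = 22.17 → N_a = 22
Actual rate k = Gd⁴/(8D³·22) = 13.102 N/mm
Working load F = kδ = 13.102·32 = 419.26 N
C = 39.0/7.6 = 5.1316; K_W = (4C−1)/(4C−4)+0.615/C = 1.3014
τ_max = K_W·8FD/(πd³) = 1.3014·94.852 = 123.44 MPa
τ_max > 101 MPa → exceeds allowable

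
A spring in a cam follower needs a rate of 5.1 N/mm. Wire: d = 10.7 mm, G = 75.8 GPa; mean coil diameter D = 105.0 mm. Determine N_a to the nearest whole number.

21

N_a = Gd⁴/(8D³k) = (75.8×10³ × 10.7⁴)/(8 × 105.0³ × 5.1)
    = 9.93583e+08 / 4.72311e+07 = 21.04 → 21 coils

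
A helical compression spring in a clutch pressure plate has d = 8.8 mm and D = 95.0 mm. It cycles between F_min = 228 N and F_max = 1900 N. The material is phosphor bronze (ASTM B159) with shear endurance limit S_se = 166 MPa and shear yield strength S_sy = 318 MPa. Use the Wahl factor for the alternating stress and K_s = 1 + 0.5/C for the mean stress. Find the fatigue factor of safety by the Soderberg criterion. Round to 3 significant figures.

0.306

C = D/d = 95.0/8.8 = 10.7955; K_W = (4C−1)/(4C−4)+0.615/C = 1.1335; K_s = 1+0.5/C = 1.0463
F_a = (F_max−F_min)/2 = 836 N; F_m = (F_max+F_min)/2 = 1064 N
τ_a = K_W·8F_aD/(πd³) = 1.1335 × 296.77 = 336.4 MPa
τ_m = K_s·8F_mD/(πd³) = 1.0463 × 377.71 = 395.2 MPa
Soderberg: 1/n_f = τ_a/S_se + τ_m/S_sy = 336.4/166 + 395.2/318 = 2.02651 + 1.24278 = 3.2693
n_f = 1/3.2693 = 0.3059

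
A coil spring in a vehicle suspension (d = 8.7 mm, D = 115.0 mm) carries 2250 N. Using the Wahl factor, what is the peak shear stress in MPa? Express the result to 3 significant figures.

1110 MPa

Spring index C = D/d = 115.0/8.7 = 13.2184
K_W = (4C−1)/(4C−4) + 0.615/C = 51.874/48.874 + 0.0465 = 1.1079
τ₀ = 8FD/(πd³) = 8·2250·115.0/(π·8.7³) = 2.07e+06/2068.7 = 1000.6 MPa
τ_max = K·τ₀ = 1.1079 × 1000.6 = 1108.6 MPa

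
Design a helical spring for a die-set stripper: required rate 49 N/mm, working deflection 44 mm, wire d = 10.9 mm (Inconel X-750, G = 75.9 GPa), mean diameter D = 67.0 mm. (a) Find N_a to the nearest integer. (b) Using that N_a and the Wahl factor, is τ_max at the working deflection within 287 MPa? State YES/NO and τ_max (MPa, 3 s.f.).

(a) 9 coils; (b) NO, τ_max = 357 MPa

N_a = Gd⁴/(8D³k) = (75.9×10³)(10.9⁴)/(8·67.0³·49) = 9.087 → N_a = 9
Actual rate k = Gd⁴/(8D³·9) = 49.476 N/mm
Working load F = kδ = 49.476·44 = 2176.9 N
C = 67.0/10.9 = 6.1468; K_W = (4C−1)/(4C−4)+0.615/C = 1.2458
τ_max = K_W·8FD/(πd³) = 1.2458·286.8 = 357.29 MPa
τ_max > 287 MPa → exceeds allowable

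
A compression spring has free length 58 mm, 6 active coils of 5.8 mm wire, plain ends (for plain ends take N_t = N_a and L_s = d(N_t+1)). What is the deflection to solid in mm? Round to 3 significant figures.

17.4 mm

N_t = 6; L_s = 5.8·7 = 40.6 mm
δ_solid = L₀ − L_s = 58 − 40.6 = 17.4 mm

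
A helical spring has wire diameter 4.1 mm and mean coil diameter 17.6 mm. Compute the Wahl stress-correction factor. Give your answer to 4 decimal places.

1.3710

C = D/d = 17.6/4.1 = 4.2927
K_W = (4C−1)/(4C−4) + 0.615/C = 16.171/13.171 + 0.1433 = 1.3710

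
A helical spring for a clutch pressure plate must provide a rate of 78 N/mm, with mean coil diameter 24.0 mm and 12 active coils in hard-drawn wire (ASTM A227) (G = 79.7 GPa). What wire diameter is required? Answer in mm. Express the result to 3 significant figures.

d = (8D³N_a·k / G)^(1/4) = (8·24.0³·12·78 / (79.7×10³))^0.25
  = (1298.8)^0.25 = 6.0032 mm

6.00 mm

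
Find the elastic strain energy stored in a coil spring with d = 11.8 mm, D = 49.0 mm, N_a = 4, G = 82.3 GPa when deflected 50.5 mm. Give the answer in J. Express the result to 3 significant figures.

540 J

k = Gd⁴/(8D³N_a) = (82.3×10³)(11.8⁴)/(8·49.0³·4) = 423.83 N/mm
U = ½kδ² = 0.5 × 423.83 × 50.5² = 5.4043e+05 N·mm = 540.43 J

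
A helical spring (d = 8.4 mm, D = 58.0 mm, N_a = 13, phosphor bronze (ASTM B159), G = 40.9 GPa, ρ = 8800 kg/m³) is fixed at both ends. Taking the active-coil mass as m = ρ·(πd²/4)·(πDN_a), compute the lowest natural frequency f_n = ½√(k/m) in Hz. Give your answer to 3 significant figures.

46.6 Hz

k = Gd⁴/(8D³N_a) = (40.9×10³)(8.4⁴)/(8·58.0³·13) = 10.035 N/mm = 10035 N/m
Wire length L = πDN_a = π·58.0·13 = 2368.8 mm
m = ρ·(πd²/4)·L = 8800 × 55.418×10⁻⁶ m² × 2.3688 m = 1.1552 kg
f_n = ½√(k/m) = 0.5·√(10035/1.1552) = 0.5·√(8687) = 46.602 Hz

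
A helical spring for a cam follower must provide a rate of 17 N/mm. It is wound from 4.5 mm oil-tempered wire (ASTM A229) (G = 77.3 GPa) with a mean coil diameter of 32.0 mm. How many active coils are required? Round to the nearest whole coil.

N_a = Gd⁴/(8D³k) = (77.3×10³ × 4.5⁴)/(8 × 32.0³ × 17)
    = 3.16978e+07 / 4.45645e+06 = 7.113 → 7 coils

7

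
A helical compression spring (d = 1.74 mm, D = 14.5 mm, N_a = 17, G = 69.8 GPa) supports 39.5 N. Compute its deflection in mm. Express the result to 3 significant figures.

k = Gd⁴/(8D³N_a) = (69.8×10³)(1.74⁴)/(8·14.5³·17) = 1.5432 N/mm
δ = F/k = 39.5 / 1.5432 = 25.597 mm

25.6 mm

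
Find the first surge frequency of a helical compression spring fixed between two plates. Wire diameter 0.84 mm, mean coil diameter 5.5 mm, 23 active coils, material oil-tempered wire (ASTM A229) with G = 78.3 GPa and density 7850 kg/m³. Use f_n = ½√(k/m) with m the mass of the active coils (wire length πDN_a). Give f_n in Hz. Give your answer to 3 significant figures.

429 Hz

k = Gd⁴/(8D³N_a) = (78.3×10³)(0.84⁴)/(8·5.5³·23) = 1.2734 N/mm = 1273.4 N/m
Wire length L = πDN_a = π·5.5·23 = 397.41 mm
m = ρ·(πd²/4)·L = 7850 × 0.55418×10⁻⁶ m² × 0.39741 m = 0.0017289 kg
f_n = ½√(k/m) = 0.5·√(1273.4/0.0017289) = 0.5·√(7.3657e+05) = 429.12 Hz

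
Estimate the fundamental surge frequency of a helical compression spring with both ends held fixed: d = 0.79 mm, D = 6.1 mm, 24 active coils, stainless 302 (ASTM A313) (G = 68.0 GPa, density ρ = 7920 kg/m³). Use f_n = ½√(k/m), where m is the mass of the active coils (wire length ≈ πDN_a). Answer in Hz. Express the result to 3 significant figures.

292 Hz

k = Gd⁴/(8D³N_a) = (68.0×10³)(0.79⁴)/(8·6.1³·24) = 0.60775 N/mm = 607.75 N/m
Wire length L = πDN_a = π·6.1·24 = 459.93 mm
m = ρ·(πd²/4)·L = 7920 × 0.49017×10⁻⁶ m² × 0.45993 m = 0.0017855 kg
f_n = ½√(k/m) = 0.5·√(607.75/0.0017855) = 0.5·√(3.4038e+05) = 291.71 Hz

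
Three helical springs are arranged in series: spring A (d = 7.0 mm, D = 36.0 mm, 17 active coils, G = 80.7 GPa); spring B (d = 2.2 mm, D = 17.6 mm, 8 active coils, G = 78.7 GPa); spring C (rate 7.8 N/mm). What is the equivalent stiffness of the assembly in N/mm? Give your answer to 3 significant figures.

k_A = Gd⁴/(8D³N_a) = (80.7×10³)(7.0⁴)/(8·36.0³·17) = 30.537 N/mm
k_B = Gd⁴/(8D³N_a) = (78.7×10³)(2.2⁴)/(8·17.6³·8) = 5.2838 N/mm
Series: 1/k_eq = 1/30.537 + 1/5.2838 + 1/7.8 = 0.35021; k_eq = 2.8554 N/mm

2.86 N/mm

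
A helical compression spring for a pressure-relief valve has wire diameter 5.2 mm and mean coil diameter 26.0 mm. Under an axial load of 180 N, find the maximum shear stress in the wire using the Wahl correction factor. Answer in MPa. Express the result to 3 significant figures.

Spring index C = D/d = 26.0/5.2 = 5.0000
K_W = (4C−1)/(4C−4) + 0.615/C = 19.000/16.000 + 0.1230 = 1.3105
τ₀ = 8FD/(πd³) = 8·180·26.0/(π·5.2³) = 37440/441.73 = 84.757 MPa
τ_max = K·τ₀ = 1.3105 × 84.757 = 111.07 MPa

111 MPa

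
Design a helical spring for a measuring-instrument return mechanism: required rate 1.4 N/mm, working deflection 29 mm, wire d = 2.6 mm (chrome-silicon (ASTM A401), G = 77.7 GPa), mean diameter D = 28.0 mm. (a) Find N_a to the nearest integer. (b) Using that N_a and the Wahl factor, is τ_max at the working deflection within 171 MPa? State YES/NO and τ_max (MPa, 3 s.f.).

(a) 14 coils; (b) NO, τ_max = 193 MPa

N_a = Gd⁴/(8D³k) = (77.7×10³)(2.6⁴)/(8·28.0³·1.4) = 14.44 → N_a = 14
Actual rate k = Gd⁴/(8D³·14) = 1.4442 N/mm
Working load F = kδ = 1.4442·29 = 41.881 N
C = 28.0/2.6 = 10.7692; K_W = (4C−1)/(4C−4)+0.615/C = 1.1339
τ_max = K_W·8FD/(πd³) = 1.1339·169.9 = 192.65 MPa
τ_max > 171 MPa → exceeds allowable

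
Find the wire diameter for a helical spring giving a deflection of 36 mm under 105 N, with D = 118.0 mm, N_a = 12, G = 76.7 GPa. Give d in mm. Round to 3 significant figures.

8.80 mm

Required rate k = F/δ = 105/36 = 2.9167 N/mm
d = (8D³N_a·k / G)^(1/4) = (8·118.0³·12·2.9167 / (76.7×10³))^0.25
  = (5998)^0.25 = 8.8004 mm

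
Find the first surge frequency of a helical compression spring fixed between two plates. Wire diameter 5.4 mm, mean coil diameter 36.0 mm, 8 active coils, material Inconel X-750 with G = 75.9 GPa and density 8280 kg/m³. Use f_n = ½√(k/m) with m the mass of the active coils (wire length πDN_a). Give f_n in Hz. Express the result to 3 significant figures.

k = Gd⁴/(8D³N_a) = (75.9×10³)(5.4⁴)/(8·36.0³·8) = 21.614 N/mm = 21614 N/m
Wire length L = πDN_a = π·36.0·8 = 904.78 mm
m = ρ·(πd²/4)·L = 8280 × 22.902×10⁻⁶ m² × 0.90478 m = 0.17157 kg
f_n = ½√(k/m) = 0.5·√(21614/0.17157) = 0.5·√(1.2597e+05) = 177.46 Hz

177 Hz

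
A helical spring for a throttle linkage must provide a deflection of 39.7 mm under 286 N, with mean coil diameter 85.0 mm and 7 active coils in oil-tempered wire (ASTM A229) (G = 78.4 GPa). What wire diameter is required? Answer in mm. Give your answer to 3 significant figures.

7.50 mm

Required rate k = F/δ = 286/39.7 = 7.204 N/mm
d = (8D³N_a·k / G)^(1/4) = (8·85.0³·7·7.204 / (78.4×10³))^0.25
  = (3160.1)^0.25 = 7.4977 mm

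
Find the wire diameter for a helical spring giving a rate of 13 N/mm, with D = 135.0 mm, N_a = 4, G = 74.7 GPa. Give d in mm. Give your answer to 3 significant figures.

d = (8D³N_a·k / G)^(1/4) = (8·135.0³·4·13 / (74.7×10³))^0.25
  = (13702)^0.25 = 10.8192 mm

10.8 mm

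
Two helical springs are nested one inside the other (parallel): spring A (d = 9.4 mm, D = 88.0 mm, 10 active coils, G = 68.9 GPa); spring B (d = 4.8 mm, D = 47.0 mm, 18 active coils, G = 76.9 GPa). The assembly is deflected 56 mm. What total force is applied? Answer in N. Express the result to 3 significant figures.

k_A = Gd⁴/(8D³N_a) = (68.9×10³)(9.4⁴)/(8·88.0³·10) = 9.8672 N/mm
k_B = Gd⁴/(8D³N_a) = (76.9×10³)(4.8⁴)/(8·47.0³·18) = 2.7305 N/mm
Parallel: k_eq = 9.8672 + 2.7305 = 12.598 N/mm
F = k_eq·δ = 12.598·56 = 705.47 N

705 N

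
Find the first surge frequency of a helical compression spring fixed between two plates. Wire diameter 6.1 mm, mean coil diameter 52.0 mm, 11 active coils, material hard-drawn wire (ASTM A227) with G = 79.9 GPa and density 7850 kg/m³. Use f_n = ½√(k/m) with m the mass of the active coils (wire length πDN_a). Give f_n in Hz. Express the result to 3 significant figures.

k = Gd⁴/(8D³N_a) = (79.9×10³)(6.1⁴)/(8·52.0³·11) = 8.9407 N/mm = 8940.7 N/m
Wire length L = πDN_a = π·52.0·11 = 1797 mm
m = ρ·(πd²/4)·L = 7850 × 29.225×10⁻⁶ m² × 1.797 m = 0.41225 kg
f_n = ½√(k/m) = 0.5·√(8940.7/0.41225) = 0.5·√(21687) = 73.633 Hz

73.6 Hz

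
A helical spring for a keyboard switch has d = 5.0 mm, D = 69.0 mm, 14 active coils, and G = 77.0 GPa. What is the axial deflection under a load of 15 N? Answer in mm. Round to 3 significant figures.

k = Gd⁴/(8D³N_a) = (77.0×10³)(5.0⁴)/(8·69.0³·14) = 1.308 N/mm
δ = F/k = 15 / 1.308 = 11.468 mm

11.5 mm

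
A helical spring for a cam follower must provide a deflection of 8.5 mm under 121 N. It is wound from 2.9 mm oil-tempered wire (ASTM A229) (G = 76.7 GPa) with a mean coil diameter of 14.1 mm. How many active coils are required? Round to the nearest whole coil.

Required rate k = F/δ = 121/8.5 = 14.235 N/mm
N_a = Gd⁴/(8D³k) = (76.7×10³ × 2.9⁴)/(8 × 14.1³ × 14.235)
    = 5.42485e+06 / 319237 = 16.99 → 17 coils

17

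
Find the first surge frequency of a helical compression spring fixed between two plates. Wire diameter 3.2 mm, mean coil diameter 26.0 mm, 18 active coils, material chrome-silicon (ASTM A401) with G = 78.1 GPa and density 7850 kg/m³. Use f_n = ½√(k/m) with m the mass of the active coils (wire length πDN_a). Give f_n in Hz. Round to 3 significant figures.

k = Gd⁴/(8D³N_a) = (78.1×10³)(3.2⁴)/(8·26.0³·18) = 3.2357 N/mm = 3235.7 N/m
Wire length L = πDN_a = π·26.0·18 = 1470.3 mm
m = ρ·(πd²/4)·L = 7850 × 8.0425×10⁻⁶ m² × 1.4703 m = 0.092823 kg
f_n = ½√(k/m) = 0.5·√(3235.7/0.092823) = 0.5·√(34859) = 93.353 Hz

93.4 Hz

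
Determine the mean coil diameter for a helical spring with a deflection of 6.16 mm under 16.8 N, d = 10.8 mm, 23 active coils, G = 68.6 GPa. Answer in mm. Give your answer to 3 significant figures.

123 mm

Required rate k = F/δ = 16.8/6.16 = 2.7273 N/mm
D = (Gd⁴/(8N_a·k))^(1/3) = (68.6×10³·10.8⁴/(8·23·2.7273))^(1/3)
  = (1.85983e+06)^(1/3) = 122.9771 mm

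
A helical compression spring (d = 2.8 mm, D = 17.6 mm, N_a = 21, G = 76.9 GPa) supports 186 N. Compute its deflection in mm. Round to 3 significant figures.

36.0 mm

k = Gd⁴/(8D³N_a) = (76.9×10³)(2.8⁴)/(8·17.6³·21) = 5.1607 N/mm
δ = F/k = 186 / 5.1607 = 36.041 mm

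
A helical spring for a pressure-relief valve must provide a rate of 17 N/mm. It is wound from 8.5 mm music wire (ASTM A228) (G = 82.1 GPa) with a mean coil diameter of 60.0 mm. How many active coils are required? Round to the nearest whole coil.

N_a = Gd⁴/(8D³k) = (82.1×10³ × 8.5⁴)/(8 × 60.0³ × 17)
    = 4.28567e+08 / 2.9376e+07 = 14.59 → 15 coils

15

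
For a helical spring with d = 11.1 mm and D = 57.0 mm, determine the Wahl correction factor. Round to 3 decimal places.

C = D/d = 57.0/11.1 = 5.1351
K_W = (4C−1)/(4C−4) + 0.615/C = 19.541/16.541 + 0.1198 = 1.3011

1.301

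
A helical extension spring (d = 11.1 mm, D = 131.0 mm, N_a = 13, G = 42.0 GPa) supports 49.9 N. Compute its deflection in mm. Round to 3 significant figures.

k = Gd⁴/(8D³N_a) = (42.0×10³)(11.1⁴)/(8·131.0³·13) = 2.7271 N/mm
δ = F/k = 49.9 / 2.7271 = 18.298 mm

18.3 mm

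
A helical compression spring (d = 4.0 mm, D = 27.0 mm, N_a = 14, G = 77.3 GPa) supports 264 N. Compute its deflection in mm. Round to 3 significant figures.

k = Gd⁴/(8D³N_a) = (77.3×10³)(4.0⁴)/(8·27.0³·14) = 8.9766 N/mm
δ = F/k = 264 / 8.9766 = 29.41 mm

29.4 mm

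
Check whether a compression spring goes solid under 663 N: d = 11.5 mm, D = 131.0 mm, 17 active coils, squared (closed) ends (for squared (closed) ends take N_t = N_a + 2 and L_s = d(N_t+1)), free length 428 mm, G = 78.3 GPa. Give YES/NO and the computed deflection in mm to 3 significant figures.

k = Gd⁴/(8D³N_a) = (78.3×10³)(11.5⁴)/(8·131.0³·17) = 4.4792 N/mm
N_t = 19; L_s = 11.5·20 = 230 mm; δ_solid = L₀ − L_s = 428 − 230 = 198 mm
δ = F/k = 663/4.4792 = 148.02 mm
δ < δ_solid → spring does not go solid

NO, δ = 148 mm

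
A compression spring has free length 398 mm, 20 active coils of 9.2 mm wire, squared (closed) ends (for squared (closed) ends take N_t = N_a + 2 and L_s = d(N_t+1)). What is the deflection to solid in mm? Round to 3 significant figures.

N_t = 22; L_s = 9.2·23 = 211.6 mm
δ_solid = L₀ − L_s = 398 − 211.6 = 186.4 mm

186 mm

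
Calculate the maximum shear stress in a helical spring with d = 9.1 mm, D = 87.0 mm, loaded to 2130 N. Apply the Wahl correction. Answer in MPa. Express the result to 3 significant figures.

Spring index C = D/d = 87.0/9.1 = 9.5604
K_W = (4C−1)/(4C−4) + 0.615/C = 37.242/34.242 + 0.0643 = 1.1519
τ₀ = 8FD/(πd³) = 8·2130·87.0/(π·9.1³) = 1.48248e+06/2367.4 = 626.2 MPa
τ_max = K·τ₀ = 1.1519 × 626.2 = 721.35 MPa

721 MPa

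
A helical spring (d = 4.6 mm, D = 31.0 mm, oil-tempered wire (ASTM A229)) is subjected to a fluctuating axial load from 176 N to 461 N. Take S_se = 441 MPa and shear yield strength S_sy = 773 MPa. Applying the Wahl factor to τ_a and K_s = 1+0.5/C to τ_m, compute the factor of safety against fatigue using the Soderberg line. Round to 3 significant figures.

C = D/d = 31.0/4.6 = 6.7391; K_W = (4C−1)/(4C−4)+0.615/C = 1.2219; K_s = 1+0.5/C = 1.0742
F_a = (F_max−F_min)/2 = 142.5 N; F_m = (F_max+F_min)/2 = 318.5 N
τ_a = K_W·8F_aD/(πd³) = 1.2219 × 115.57 = 141.22 MPa
τ_m = K_s·8F_mD/(πd³) = 1.0742 × 258.31 = 277.47 MPa
Soderberg: 1/n_f = τ_a/S_se + τ_m/S_sy = 141.22/441 + 277.47/773 = 0.32022 + 0.35896 = 0.67918
n_f = 1/0.67918 = 1.472

1.47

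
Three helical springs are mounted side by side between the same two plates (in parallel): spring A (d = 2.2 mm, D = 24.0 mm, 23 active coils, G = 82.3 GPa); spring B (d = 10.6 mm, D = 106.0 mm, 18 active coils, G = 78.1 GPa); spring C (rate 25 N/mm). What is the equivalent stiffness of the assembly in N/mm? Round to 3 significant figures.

k_A = Gd⁴/(8D³N_a) = (82.3×10³)(2.2⁴)/(8·24.0³·23) = 0.75795 N/mm
k_B = Gd⁴/(8D³N_a) = (78.1×10³)(10.6⁴)/(8·106.0³·18) = 5.749 N/mm
Parallel: k_eq = 0.75795 + 5.749 + 25 = 31.507 N/mm

31.5 N/mm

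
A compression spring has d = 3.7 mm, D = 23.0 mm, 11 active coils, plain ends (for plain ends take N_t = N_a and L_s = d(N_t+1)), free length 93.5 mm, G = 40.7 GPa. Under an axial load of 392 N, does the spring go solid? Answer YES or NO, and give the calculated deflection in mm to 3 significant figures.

k = Gd⁴/(8D³N_a) = (40.7×10³)(3.7⁴)/(8·23.0³·11) = 7.1242 N/mm
N_t = 11; L_s = 3.7·12 = 44.4 mm; δ_solid = L₀ − L_s = 93.5 − 44.4 = 49.1 mm
δ = F/k = 392/7.1242 = 55.024 mm
δ ≥ δ_solid → spring goes solid

YES, δ = 55.0 mm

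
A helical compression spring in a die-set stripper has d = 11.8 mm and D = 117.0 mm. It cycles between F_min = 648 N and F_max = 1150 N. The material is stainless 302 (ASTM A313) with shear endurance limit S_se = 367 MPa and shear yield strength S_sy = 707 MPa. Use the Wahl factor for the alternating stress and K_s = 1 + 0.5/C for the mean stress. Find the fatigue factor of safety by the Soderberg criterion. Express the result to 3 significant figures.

2.60

C = D/d = 117.0/11.8 = 9.9153; K_W = (4C−1)/(4C−4)+0.615/C = 1.1462; K_s = 1+0.5/C = 1.0504
F_a = (F_max−F_min)/2 = 251 N; F_m = (F_max+F_min)/2 = 899 N
τ_a = K_W·8F_aD/(πd³) = 1.1462 × 45.515 = 52.167 MPa
τ_m = K_s·8F_mD/(πd³) = 1.0504 × 163.02 = 171.24 MPa
Soderberg: 1/n_f = τ_a/S_se + τ_m/S_sy = 52.167/367 + 171.24/707 = 0.14214 + 0.24221 = 0.38435
n_f = 1/0.38435 = 2.602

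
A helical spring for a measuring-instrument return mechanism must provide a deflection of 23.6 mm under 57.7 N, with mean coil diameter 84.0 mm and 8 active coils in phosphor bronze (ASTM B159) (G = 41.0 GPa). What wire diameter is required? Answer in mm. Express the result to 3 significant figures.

Required rate k = F/δ = 57.7/23.6 = 2.4449 N/mm
d = (8D³N_a·k / G)^(1/4) = (8·84.0³·8·2.4449 / (41.0×10³))^0.25
  = (2262)^0.25 = 6.8964 mm

6.90 mm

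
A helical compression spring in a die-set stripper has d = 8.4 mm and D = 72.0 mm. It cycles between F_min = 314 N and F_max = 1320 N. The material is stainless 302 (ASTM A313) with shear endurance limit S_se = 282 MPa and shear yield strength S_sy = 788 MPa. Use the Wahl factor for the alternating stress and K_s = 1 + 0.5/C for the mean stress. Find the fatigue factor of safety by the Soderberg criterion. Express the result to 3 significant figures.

C = D/d = 72.0/8.4 = 8.5714; K_W = (4C−1)/(4C−4)+0.615/C = 1.1708; K_s = 1+0.5/C = 1.0583
F_a = (F_max−F_min)/2 = 503 N; F_m = (F_max+F_min)/2 = 817 N
τ_a = K_W·8F_aD/(πd³) = 1.1708 × 155.6 = 182.17 MPa
τ_m = K_s·8F_mD/(πd³) = 1.0583 × 252.73 = 267.47 MPa
Soderberg: 1/n_f = τ_a/S_se + τ_m/S_sy = 182.17/282 + 267.47/788 = 0.64601 + 0.33943 = 0.98544
n_f = 1/0.98544 = 1.015

1.01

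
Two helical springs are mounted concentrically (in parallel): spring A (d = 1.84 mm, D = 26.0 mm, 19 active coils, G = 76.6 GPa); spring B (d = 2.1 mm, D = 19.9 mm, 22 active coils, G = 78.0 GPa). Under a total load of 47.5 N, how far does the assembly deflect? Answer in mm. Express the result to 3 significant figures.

k_A = Gd⁴/(8D³N_a) = (76.6×10³)(1.84⁴)/(8·26.0³·19) = 0.32865 N/mm
k_B = Gd⁴/(8D³N_a) = (78.0×10³)(2.1⁴)/(8·19.9³·22) = 1.0937 N/mm
Parallel: k_eq = 0.32865 + 1.0937 = 1.4224 N/mm
δ = F/k_eq = 47.5/1.4224 = 33.395 mm

33.4 mm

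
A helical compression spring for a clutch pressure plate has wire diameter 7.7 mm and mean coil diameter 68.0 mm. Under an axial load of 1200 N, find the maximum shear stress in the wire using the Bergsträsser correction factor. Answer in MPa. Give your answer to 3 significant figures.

Spring index C = D/d = 68.0/7.7 = 8.8312
K_B = (4C+2)/(4C−3) = 37.325/32.325 = 1.1547
τ₀ = 8FD/(πd³) = 8·1200·68.0/(π·7.7³) = 652800/1434.2 = 455.15 MPa
τ_max = K·τ₀ = 1.1547 × 455.15 = 525.56 MPa

526 MPa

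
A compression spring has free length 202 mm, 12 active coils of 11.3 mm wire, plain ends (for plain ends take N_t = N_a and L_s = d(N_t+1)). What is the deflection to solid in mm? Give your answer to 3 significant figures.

55.1 mm

N_t = 12; L_s = 11.3·13 = 146.9 mm
δ_solid = L₀ − L_s = 202 − 146.9 = 55.1 mm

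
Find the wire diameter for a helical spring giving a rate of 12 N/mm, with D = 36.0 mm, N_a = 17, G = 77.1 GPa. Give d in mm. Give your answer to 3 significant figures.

d = (8D³N_a·k / G)^(1/4) = (8·36.0³·17·12 / (77.1×10³))^0.25
  = (987.58)^0.25 = 5.6059 mm

5.61 mm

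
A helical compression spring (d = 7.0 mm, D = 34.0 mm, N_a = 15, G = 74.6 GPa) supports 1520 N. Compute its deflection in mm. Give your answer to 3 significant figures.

k = Gd⁴/(8D³N_a) = (74.6×10³)(7.0⁴)/(8·34.0³·15) = 37.976 N/mm
δ = F/k = 1520 / 37.976 = 40.025 mm

40.0 mm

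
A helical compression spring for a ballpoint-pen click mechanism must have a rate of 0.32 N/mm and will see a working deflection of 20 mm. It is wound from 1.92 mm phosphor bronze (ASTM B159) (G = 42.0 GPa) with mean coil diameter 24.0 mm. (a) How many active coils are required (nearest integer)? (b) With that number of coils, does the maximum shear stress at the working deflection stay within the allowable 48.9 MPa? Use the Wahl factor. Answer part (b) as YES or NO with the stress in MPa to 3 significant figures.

N_a = Gd⁴/(8D³k) = (42.0×10³)(1.92⁴)/(8·24.0³·0.32) = 16.13 → N_a = 16
Actual rate k = Gd⁴/(8D³·16) = 0.32256 N/mm
Working load F = kδ = 0.32256·20 = 6.4512 N
C = 24.0/1.92 = 12.5000; K_W = (4C−1)/(4C−4)+0.615/C = 1.1144
τ_max = K_W·8FD/(πd³) = 1.1144·55.704 = 62.078 MPa
τ_max > 48.9 MPa → exceeds allowable

(a) 16 coils; (b) NO, τ_max = 62.1 MPa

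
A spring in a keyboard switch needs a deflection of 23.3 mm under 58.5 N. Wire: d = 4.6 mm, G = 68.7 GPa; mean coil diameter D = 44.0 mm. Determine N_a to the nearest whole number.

Required rate k = F/δ = 58.5/23.3 = 2.5107 N/mm
N_a = Gd⁴/(8D³k) = (68.7×10³ × 4.6⁴)/(8 × 44.0³ × 2.5107)
    = 3.07601e+07 / 1.71099e+06 = 17.98 → 18 coils

18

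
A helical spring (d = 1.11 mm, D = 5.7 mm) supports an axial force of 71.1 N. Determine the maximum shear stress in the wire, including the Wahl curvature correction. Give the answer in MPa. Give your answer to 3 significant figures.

Spring index C = D/d = 5.7/1.11 = 5.1351
K_W = (4C−1)/(4C−4) + 0.615/C = 19.541/16.541 + 0.1198 = 1.3011
τ₀ = 8FD/(πd³) = 8·71.1·5.7/(π·1.11³) = 3242.16/4.2965 = 754.6 MPa
τ_max = K·τ₀ = 1.3011 × 754.6 = 981.83 MPa

982 MPa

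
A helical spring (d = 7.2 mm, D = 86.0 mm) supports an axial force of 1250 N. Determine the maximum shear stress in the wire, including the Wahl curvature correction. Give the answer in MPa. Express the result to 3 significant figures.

821 MPa

Spring index C = D/d = 86.0/7.2 = 11.9444
K_W = (4C−1)/(4C−4) + 0.615/C = 46.778/43.778 + 0.0515 = 1.1200
τ₀ = 8FD/(πd³) = 8·1250·86.0/(π·7.2³) = 860000/1172.6 = 733.42 MPa
τ_max = K·τ₀ = 1.1200 × 733.42 = 821.44 MPa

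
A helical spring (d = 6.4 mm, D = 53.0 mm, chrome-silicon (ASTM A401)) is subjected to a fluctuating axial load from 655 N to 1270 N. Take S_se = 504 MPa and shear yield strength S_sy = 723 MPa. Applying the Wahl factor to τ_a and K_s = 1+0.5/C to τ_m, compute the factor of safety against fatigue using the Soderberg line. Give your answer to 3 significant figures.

0.912

C = D/d = 53.0/6.4 = 8.2812; K_W = (4C−1)/(4C−4)+0.615/C = 1.1773; K_s = 1+0.5/C = 1.0604
F_a = (F_max−F_min)/2 = 307.5 N; F_m = (F_max+F_min)/2 = 962.5 N
τ_a = K_W·8F_aD/(πd³) = 1.1773 × 158.31 = 186.38 MPa
τ_m = K_s·8F_mD/(πd³) = 1.0604 × 495.54 = 525.46 MPa
Soderberg: 1/n_f = τ_a/S_se + τ_m/S_sy = 186.38/504 + 525.46/723 = 0.36980 + 0.72677 = 1.0966
n_f = 1/1.0966 = 0.9119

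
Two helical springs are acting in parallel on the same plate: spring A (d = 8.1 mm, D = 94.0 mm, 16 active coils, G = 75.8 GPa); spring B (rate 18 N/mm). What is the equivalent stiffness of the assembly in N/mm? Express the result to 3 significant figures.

21.1 N/mm

k_A = Gd⁴/(8D³N_a) = (75.8×10³)(8.1⁴)/(8·94.0³·16) = 3.0691 N/mm
Parallel: k_eq = 3.0691 + 18 = 21.069 N/mm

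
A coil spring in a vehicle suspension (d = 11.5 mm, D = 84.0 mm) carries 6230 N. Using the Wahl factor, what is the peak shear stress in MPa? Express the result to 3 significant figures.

1050 MPa

Spring index C = D/d = 84.0/11.5 = 7.3043
K_W = (4C−1)/(4C−4) + 0.615/C = 28.217/25.217 + 0.0842 = 1.2032
τ₀ = 8FD/(πd³) = 8·6230·84.0/(π·11.5³) = 4.18656e+06/4778 = 876.22 MPa
τ_max = K·τ₀ = 1.2032 × 876.22 = 1054.2 MPa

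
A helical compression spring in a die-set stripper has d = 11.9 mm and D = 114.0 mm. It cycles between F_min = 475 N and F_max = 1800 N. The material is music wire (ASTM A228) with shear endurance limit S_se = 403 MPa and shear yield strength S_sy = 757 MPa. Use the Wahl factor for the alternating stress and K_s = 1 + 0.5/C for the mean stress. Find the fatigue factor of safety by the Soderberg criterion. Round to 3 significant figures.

1.67

C = D/d = 114.0/11.9 = 9.5798; K_W = (4C−1)/(4C−4)+0.615/C = 1.1516; K_s = 1+0.5/C = 1.0522
F_a = (F_max−F_min)/2 = 662.5 N; F_m = (F_max+F_min)/2 = 1137.5 N
τ_a = K_W·8F_aD/(πd³) = 1.1516 × 114.13 = 131.43 MPa
τ_m = K_s·8F_mD/(πd³) = 1.0522 × 195.95 = 206.18 MPa
Soderberg: 1/n_f = τ_a/S_se + τ_m/S_sy = 131.43/403 + 206.18/757 = 0.32613 + 0.27237 = 0.5985
n_f = 1/0.5985 = 1.671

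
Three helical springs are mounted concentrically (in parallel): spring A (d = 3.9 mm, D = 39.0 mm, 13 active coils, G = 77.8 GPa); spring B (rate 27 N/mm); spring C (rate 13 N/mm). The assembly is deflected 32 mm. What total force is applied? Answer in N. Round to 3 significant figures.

1370 N

k_A = Gd⁴/(8D³N_a) = (77.8×10³)(3.9⁴)/(8·39.0³·13) = 2.9175 N/mm
Parallel: k_eq = 2.9175 + 27 + 13 = 42.917 N/mm
F = k_eq·δ = 42.917·32 = 1373.4 N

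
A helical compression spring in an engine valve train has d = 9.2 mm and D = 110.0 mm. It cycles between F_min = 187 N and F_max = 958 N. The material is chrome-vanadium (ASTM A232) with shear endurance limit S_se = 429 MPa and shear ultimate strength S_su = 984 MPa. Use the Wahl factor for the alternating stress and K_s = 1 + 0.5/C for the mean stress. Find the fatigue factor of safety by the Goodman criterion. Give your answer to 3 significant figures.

C = D/d = 110.0/9.2 = 11.9565; K_W = (4C−1)/(4C−4)+0.615/C = 1.1199; K_s = 1+0.5/C = 1.0418
F_a = (F_max−F_min)/2 = 385.5 N; F_m = (F_max+F_min)/2 = 572.5 N
τ_a = K_W·8F_aD/(πd³) = 1.1199 × 138.67 = 155.3 MPa
τ_m = K_s·8F_mD/(πd³) = 1.0418 × 205.94 = 214.55 MPa
Goodman: 1/n_f = τ_a/S_se + τ_m/S_su = 155.3/429 + 214.55/984 = 0.36200 + 0.21804 = 0.58005
n_f = 1/0.58005 = 1.724

1.72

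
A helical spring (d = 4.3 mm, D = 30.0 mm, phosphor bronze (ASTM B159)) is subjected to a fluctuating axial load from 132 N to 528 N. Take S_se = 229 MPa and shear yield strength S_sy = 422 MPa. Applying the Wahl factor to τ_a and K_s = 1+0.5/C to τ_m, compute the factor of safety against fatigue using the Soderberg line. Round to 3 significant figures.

C = D/d = 30.0/4.3 = 6.9767; K_W = (4C−1)/(4C−4)+0.615/C = 1.2136; K_s = 1+0.5/C = 1.0717
F_a = (F_max−F_min)/2 = 198 N; F_m = (F_max+F_min)/2 = 330 N
τ_a = K_W·8F_aD/(πd³) = 1.2136 × 190.25 = 230.89 MPa
τ_m = K_s·8F_mD/(πd³) = 1.0717 × 317.08 = 339.8 MPa
Soderberg: 1/n_f = τ_a/S_se + τ_m/S_sy = 230.89/229 + 339.8/422 = 1.00826 + 0.80522 = 1.8135
n_f = 1/1.8135 = 0.5514

0.551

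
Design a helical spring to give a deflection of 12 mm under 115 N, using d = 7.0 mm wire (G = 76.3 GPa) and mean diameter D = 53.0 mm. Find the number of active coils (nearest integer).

Required rate k = F/δ = 115/12 = 9.5833 N/mm
N_a = Gd⁴/(8D³k) = (76.3×10³ × 7.0⁴)/(8 × 53.0³ × 9.5833)
    = 1.83196e+08 / 1.14139e+07 = 16.05 → 16 coils

16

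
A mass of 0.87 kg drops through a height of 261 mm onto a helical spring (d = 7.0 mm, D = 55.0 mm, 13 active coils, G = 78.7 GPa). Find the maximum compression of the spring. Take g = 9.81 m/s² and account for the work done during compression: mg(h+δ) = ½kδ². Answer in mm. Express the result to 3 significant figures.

k = Gd⁴/(8D³N_a) = (78.7×10³)(7.0⁴)/(8·55.0³·13) = 10.921 N/mm
W = mg = 0.87 × 9.81 = 8.5347 N
½kδ² − Wδ − Wh = 0 → δ = (W + √(W² + 2kWh))/k
δ = (8.5347 + √(72.841 + 48652.4))/10.921 = (8.5347 + 220.74)/10.921 = 20.995 mm

21.0 mm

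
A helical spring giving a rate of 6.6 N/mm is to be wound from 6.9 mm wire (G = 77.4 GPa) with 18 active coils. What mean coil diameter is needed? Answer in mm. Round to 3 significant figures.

56.9 mm

D = (Gd⁴/(8N_a·k))^(1/3) = (77.4×10³·6.9⁴/(8·18·6.6))^(1/3)
  = (184600)^(1/3) = 56.9391 mm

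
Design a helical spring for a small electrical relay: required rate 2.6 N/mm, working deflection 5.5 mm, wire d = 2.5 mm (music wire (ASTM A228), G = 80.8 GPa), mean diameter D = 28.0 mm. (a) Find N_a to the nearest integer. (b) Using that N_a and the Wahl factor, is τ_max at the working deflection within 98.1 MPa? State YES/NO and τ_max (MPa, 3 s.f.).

N_a = Gd⁴/(8D³k) = (80.8×10³)(2.5⁴)/(8·28.0³·2.6) = 6.912 → N_a = 7
Actual rate k = Gd⁴/(8D³·7) = 2.5675 N/mm
Working load F = kδ = 2.5675·5.5 = 14.121 N
C = 28.0/2.5 = 11.2000; K_W = (4C−1)/(4C−4)+0.615/C = 1.1284
τ_max = K_W·8FD/(πd³) = 1.1284·64.439 = 72.716 MPa
τ_max ≤ 98.1 MPa → acceptable

(a) 7 coils; (b) YES, τ_max = 72.7 MPa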